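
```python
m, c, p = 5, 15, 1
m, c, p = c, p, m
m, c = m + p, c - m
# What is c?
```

Trace:
`m, c, p = 5, 15, 1` → m = 5; c = 15; p = 1
`m, c, p = c, p, m` → m = 15; c = 1; p = 5
`m, c = m + p, c - m` → m = 20; c = -14
So c = -14

Answer: -14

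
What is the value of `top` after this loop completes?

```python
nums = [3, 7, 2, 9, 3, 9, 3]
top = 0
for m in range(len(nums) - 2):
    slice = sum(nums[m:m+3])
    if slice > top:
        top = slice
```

Max sum of 3-element window in [3, 7, 2, 9, 3, 9, 3]
`top` takes the values: 0 → 12 → 18 → 21

Answer: 21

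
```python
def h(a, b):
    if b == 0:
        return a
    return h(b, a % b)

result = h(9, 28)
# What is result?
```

h(9, 28) -> h(28, 9) -> h(9, 1) -> h(1, 0) -> 1

Answer: 1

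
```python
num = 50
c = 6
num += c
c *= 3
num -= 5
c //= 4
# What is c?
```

Trace:
`num = 50` → num = 50
`c = 6` → c = 6
`num += c` → num = 56
`c *= 3` → c = 18
`num -= 5` → num = 51
`c //= 4` → c = 4
So c = 4

Answer: 4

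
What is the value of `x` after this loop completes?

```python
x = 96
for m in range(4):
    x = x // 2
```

Halve 4 times: 96 // 2^4 = 6
`x` takes the values: 96 → 48 → 24 → 12 → 6

Answer: 6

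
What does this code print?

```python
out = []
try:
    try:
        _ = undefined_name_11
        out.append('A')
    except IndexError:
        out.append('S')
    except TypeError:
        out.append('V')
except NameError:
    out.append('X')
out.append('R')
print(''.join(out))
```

Execution trace: 'X' (outer except NameError) → 'R' (after the try/except). Output: XR

Answer: XR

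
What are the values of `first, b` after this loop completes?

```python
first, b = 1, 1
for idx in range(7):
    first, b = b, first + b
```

Fibonacci: after 7 iterations
`first, b` takes the values: (1, 1) → (1, 2) → (2, 3) → (3, 5) → (5, 8) → (8, 13) → (13, 21) → (21, 34)

Answer: 21, 34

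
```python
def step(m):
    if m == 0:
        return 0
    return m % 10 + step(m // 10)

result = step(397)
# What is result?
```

Sum of digits of 397: 7 + 9 + 3 = 19

Answer: 19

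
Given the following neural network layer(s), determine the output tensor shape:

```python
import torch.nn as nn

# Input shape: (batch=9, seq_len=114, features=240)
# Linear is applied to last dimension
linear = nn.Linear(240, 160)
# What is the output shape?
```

Input: (9, 114, 240) -> Output: (9, 114, 160)

Answer: (9, 114, 160)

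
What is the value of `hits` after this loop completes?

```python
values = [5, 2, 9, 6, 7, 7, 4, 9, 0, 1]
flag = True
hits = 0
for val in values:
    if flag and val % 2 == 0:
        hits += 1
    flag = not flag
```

Count even values at even positions
`hits` takes the values: 0 → 1 → 2

Answer: 2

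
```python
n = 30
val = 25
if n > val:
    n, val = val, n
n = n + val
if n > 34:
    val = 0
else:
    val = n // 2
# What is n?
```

Trace:
`n = 30` → n = 30
`val = 25` → val = 25
`if n > val: ...` → n > val is True → n = 25; val = 30
`n = n + val` → n = 55
`if n > 34: ...` → n > 34 is True → val = 0
So n = 55

Answer: 55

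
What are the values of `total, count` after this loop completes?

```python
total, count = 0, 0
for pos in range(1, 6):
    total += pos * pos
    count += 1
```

Sum of squares and count
`total, count` takes the values: (0, 0) → (1, 0) → (1, 1) → (5, 1) → (5, 2) → (14, 2) → (14, 3) → (30, 3) → (30, 4) → (55, 4) → (55, 5)

Answer: 55, 5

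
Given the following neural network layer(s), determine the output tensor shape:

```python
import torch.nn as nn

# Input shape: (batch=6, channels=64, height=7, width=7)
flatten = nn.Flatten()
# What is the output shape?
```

Input: (6, 64, 7, 7) -> Output: (6, 3136)

Answer: (6, 3136)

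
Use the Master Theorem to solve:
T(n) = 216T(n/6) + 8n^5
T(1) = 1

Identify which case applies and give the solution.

a=216, b=6, f(n)=8n^5. log_6(216) = 3. Since c=5 > 3 and the regularity condition holds (216(n/6)^5 = (216/6^5)n^5 with 216/6^5 < 1), Case 3 applies: T(n) = Θ(f(n)) = O(n^5).

Answer: O(n^5) - Case 3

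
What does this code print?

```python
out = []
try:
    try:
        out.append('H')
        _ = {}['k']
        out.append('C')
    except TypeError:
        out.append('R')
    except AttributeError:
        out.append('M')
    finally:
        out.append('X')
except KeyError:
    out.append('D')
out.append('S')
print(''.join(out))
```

Execution trace: 'H' (try body) → 'X' (finally) → 'D' (outer except KeyError) → 'S' (after the try/except). Output: HXDS

Answer: HXDS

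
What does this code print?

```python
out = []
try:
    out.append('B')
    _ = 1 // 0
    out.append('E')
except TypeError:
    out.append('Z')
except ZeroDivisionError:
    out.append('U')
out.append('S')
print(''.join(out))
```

Execution trace: 'B' (try body) → 'U' (except ZeroDivisionError) → 'S' (after the try/except). Output: BUS

Answer: BUS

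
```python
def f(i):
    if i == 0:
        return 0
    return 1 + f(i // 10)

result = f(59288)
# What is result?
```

Count of digits of 59288: 5

Answer: 5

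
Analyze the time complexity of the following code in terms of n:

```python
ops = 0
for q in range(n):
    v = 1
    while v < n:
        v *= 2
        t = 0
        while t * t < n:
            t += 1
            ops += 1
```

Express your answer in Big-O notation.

Each loop level contributes: n × log n × √n. Multiplying the contributions gives O(n√n log n).

Answer: O(n√n log n)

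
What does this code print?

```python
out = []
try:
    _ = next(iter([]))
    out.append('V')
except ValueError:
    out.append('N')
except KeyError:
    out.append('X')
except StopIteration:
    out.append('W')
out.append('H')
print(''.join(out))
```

Execution trace: 'W' (except StopIteration) → 'H' (after the try/except). Output: WH

Answer: WH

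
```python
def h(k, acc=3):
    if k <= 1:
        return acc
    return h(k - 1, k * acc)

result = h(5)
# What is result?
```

Accumulator trace (n, acc): (5, 3) -> (4, 15) -> (3, 60) -> (2, 180) -> (1, 360) -> return 360

Answer: 360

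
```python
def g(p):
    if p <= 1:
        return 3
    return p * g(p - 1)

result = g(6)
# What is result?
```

g(6) = 6 * 5 * 4 * 3 * 2 * 3 = 2160

Answer: 2160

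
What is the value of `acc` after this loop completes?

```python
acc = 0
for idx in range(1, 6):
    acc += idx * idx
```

Sum of squares 1² to 5² = 55
`acc` takes the values: 0 → 1 → 5 → 14 → 30 → 55

Answer: 55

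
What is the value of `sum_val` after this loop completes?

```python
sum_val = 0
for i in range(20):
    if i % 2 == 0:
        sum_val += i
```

Sum of even numbers 0 to 19
`sum_val` takes the values: 0 → 2 → 6 → 12 → 20 → 30 → 42 → 56 → 72 → 90

Answer: 90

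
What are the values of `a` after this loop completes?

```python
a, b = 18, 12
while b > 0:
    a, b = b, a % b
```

GCD of 18 and 12
`a` takes the values: 18 → 12 → 6

Answer: 6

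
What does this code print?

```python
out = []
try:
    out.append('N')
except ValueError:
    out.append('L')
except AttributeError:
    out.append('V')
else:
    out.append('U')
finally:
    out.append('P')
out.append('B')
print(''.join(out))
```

Execution trace: 'N' (try body, no exception) → 'U' (else) → 'P' (finally) → 'B' (after the try/except). Output: NUPB

Answer: NUPB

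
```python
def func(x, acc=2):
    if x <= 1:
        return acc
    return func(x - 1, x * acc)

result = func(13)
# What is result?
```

Accumulator trace (n, acc): (13, 2) -> (12, 26) -> (11, 312) -> (10, 3432) -> (9, 34320) -> (8, 308880) -> (7, 2471040) -> (6, 17297280) -> (5, 103783680) -> (4, 518918400) -> (3, 2075673600) -> (2, 6227020800) -> (1, 12454041600) -> return 12454041600

Answer: 12454041600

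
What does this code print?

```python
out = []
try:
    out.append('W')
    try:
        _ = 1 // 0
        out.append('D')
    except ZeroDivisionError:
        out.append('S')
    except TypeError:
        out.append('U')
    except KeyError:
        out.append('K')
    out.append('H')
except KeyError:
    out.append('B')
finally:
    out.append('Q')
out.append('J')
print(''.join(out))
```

Execution trace: 'W' (try body) → 'S' (inner except ZeroDivisionError) → 'H' (try body, no exception) → 'Q' (finally) → 'J' (after the try/except). Output: WSHQJ

Answer: WSHQJ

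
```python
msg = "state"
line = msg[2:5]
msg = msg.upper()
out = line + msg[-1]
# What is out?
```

Trace:
`msg = "state"` → msg = 'state'
`line = msg[2:5]` → line = 'ate'
`msg = msg.upper()` → msg = 'STATE'
`out = line + msg[-1]` → out = 'ateE'
So out = 'ateE'

Answer: 'ateE'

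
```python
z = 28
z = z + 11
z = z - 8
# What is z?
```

Trace:
`z = 28` → z = 28
`z = z + 11` → z = 39
`z = z - 8` → z = 31
So z = 31

Answer: 31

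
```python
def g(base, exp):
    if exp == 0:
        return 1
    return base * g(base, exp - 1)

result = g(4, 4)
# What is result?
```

g(4, 4) = 4 * 4 * 4 * 4 = 256

Answer: 256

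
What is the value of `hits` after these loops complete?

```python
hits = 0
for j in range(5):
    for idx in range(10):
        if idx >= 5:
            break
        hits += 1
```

Inner breaks at 5, outer runs 5 times
`hits` takes the values: 0 → 1 → 2 → 3 → 4 → 5 → 6 → 7 → 8 → 9 → 10 → 11 → 12 → 13 → 14 → 15 → 16 → 17 → 18 → 19 → 20 → 21 → 22 → 23 → 24 → 25

Answer: 25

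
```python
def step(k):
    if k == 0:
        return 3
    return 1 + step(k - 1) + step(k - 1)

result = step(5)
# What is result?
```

step(k) = 1 + 2·step(k-1), step(0)=3. Closed form: (3+1)·2^5 - 1 = 127.

Answer: 127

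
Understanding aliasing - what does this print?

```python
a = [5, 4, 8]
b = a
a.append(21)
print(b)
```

Key concept: basic list aliasing.
Step by step:
`a = [5, 4, 8]` → a = [5, 4, 8]
`b = a` → b = [5, 4, 8] (same object as a)
`a.append(21)` → a = [5, 4, 8, 21] (same object as b); b = [5, 4, 8, 21] (same object as a)
`print(b)` → prints [5, 4, 8, 21]

Answer: [5, 4, 8, 21]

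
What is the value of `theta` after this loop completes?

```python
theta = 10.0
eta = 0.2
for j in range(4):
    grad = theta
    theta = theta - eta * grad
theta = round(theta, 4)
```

Gradient descent: w = 10.0 * (1 - 0.2)^4
`theta` takes the values: 10.0 → 8.0 → 6.4 → 5.12 → 4.096

Answer: 4.096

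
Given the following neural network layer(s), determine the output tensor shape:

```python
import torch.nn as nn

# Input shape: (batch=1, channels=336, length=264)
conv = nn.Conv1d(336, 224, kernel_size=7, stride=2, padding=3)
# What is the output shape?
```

Input: (1, 336, 264) -> Output: (1, 224, 132)

Answer: (1, 224, 132)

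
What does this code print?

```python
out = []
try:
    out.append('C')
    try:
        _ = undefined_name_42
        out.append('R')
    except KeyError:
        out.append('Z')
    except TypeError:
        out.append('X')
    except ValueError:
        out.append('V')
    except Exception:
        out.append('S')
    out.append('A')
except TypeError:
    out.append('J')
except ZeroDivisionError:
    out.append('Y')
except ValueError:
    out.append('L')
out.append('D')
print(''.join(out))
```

Execution trace: 'C' (try body) → 'S' (inner except Exception) → 'A' (try body, no exception) → 'D' (after the try/except). Output: CSAD

Answer: CSAD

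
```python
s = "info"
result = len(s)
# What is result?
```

Trace:
`s = "info"` → s = 'info'
`result = len(s)` → result = 4
So result = 4

Answer: 4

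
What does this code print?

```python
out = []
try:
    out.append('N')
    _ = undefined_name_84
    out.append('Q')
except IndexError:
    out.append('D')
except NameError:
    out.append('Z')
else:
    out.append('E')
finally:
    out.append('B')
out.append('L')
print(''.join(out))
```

Execution trace: 'N' (try body) → 'Z' (except NameError) → 'B' (finally) → 'L' (after the try/except). Output: NZBL

Answer: NZBL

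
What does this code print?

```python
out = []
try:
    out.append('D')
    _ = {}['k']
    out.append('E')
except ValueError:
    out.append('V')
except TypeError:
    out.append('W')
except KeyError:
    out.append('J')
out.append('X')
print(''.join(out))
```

Execution trace: 'D' (try body) → 'J' (except KeyError) → 'X' (after the try/except). Output: DJX

Answer: DJX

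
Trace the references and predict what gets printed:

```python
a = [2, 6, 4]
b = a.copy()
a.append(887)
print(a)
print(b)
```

Key concept: list.copy() creates independent copy.
Step by step:
`a = [2, 6, 4]` → a = [2, 6, 4]
`b = a.copy()` → b = [2, 6, 4]
`a.append(887)` → a = [2, 6, 4, 887]
`print(a)` → prints [2, 6, 4, 887]
`print(b)` → prints [2, 6, 4]

Answer:
[2, 6, 4, 887]
[2, 6, 4]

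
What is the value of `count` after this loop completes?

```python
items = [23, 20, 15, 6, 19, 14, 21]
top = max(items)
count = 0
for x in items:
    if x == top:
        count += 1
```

Count of max value 23 in [23, 20, 15, 6, 19, 14, 21]
`count` takes the values: 0 → 1

Answer: 1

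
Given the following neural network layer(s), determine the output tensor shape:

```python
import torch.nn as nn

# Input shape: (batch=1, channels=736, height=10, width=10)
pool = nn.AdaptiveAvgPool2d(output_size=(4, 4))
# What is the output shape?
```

Input: (1, 736, 10, 10) -> Output: (1, 736, 4, 4)

Answer: (1, 736, 4, 4)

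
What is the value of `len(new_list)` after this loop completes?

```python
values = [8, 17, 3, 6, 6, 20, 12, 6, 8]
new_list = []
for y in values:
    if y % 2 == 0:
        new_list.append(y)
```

Count even numbers in [8, 17, 3, 6, 6, 20, 12, 6, 8]
`new_list` takes the values: [] → [8] → [8, 6] → [8, 6, 6] → [8, 6, 6, 20] → [8, 6, 6, 20, 12] → [8, 6, 6, 20, 12, 6] → [8, 6, 6, 20, 12, 6, 8]
So `len(new_list)` = 7

Answer: 7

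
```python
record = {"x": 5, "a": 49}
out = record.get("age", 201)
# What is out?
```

Trace:
`record = {"x": 5, "a": 49}` → record = {'x': 5, 'a': 49}
`out = record.get("age", 201)` → out = 201
So out = 201

Answer: 201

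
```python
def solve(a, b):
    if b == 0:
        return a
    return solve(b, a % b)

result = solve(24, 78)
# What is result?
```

solve(24, 78) -> solve(78, 24) -> solve(24, 6) -> solve(6, 0) -> 6

Answer: 6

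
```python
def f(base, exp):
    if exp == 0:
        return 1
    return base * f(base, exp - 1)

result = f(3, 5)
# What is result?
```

f(3, 5) = 3 * 3 * 3 * 3 * 3 = 243

Answer: 243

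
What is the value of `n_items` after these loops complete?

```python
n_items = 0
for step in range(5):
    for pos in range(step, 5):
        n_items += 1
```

Upper triangle: 5 + 4 + ... + 1
`n_items` takes the values: 0 → 1 → 2 → 3 → 4 → 5 → 6 → 7 → 8 → 9 → 10 → 11 → 12 → 13 → 14 → 15

Answer: 15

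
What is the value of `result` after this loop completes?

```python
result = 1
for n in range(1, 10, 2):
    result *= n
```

Product of 1, 3, 5, ... up to 9
`result` takes the values: 1 → 3 → 15 → 105 → 945

Answer: 945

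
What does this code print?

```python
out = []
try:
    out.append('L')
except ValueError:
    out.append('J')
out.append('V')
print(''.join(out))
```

Execution trace: 'L' (try body, no exception) → 'V' (after the try/except). Output: LV

Answer: LV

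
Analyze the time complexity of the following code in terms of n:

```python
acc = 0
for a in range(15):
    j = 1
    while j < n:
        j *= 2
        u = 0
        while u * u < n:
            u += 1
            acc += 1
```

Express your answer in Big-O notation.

Each loop level contributes: 1 × log n × √n. Multiplying the contributions gives O(√n log n).

Answer: O(√n log n)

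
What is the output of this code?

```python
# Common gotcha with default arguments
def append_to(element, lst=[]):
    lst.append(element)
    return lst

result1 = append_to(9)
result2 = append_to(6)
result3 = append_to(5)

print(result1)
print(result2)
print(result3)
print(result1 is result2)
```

Key concept: mutable default argument gotcha.
Step by step:
`result1 = append_to(9)` → result1 = [9]
`result2 = append_to(6)` → result1 = [9, 6] (same object as result2); result2 = [9, 6] (same object as result1)
`result3 = append_to(5)` → result1 = [9, 6, 5] (same object as result2, result3); result2 = [9, 6, 5] (same object as result1, result3); result3 = [9, 6, 5] (same object as result1, result2)
`print(result1)` → prints [9, 6, 5]
`print(result2)` → prints [9, 6, 5]
`print(result3)` → prints [9, 6, 5]
`print(result1 is result2)` → prints True

Answer:
[9, 6, 5]
[9, 6, 5]
[9, 6, 5]
True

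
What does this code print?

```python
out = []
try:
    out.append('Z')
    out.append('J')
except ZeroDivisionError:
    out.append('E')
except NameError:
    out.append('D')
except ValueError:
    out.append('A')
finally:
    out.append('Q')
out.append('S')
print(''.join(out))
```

Execution trace: 'Z' (try body) → 'J' (try body, no exception) → 'Q' (finally) → 'S' (after the try/except). Output: ZJQS

Answer: ZJQS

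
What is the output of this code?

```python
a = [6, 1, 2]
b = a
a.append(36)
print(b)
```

Key concept: basic list aliasing.
Step by step:
`a = [6, 1, 2]` → a = [6, 1, 2]
`b = a` → b = [6, 1, 2] (same object as a)
`a.append(36)` → a = [6, 1, 2, 36] (same object as b); b = [6, 1, 2, 36] (same object as a)
`print(b)` → prints [6, 1, 2, 36]

Answer: [6, 1, 2, 36]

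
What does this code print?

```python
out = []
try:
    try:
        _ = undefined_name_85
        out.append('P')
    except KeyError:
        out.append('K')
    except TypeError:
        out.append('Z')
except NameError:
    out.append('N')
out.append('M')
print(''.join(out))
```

Execution trace: 'N' (outer except NameError) → 'M' (after the try/except). Output: NM

Answer: NM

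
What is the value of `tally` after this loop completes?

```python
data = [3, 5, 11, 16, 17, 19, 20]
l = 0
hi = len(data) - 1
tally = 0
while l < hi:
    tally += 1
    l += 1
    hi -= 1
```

Iterations until pointers meet (list length 7)
`tally` takes the values: 0 → 1 → 2 → 3

Answer: 3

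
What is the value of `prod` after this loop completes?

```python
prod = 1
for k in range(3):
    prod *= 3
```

3^3 = 27
`prod` takes the values: 1 → 3 → 9 → 27

Answer: 27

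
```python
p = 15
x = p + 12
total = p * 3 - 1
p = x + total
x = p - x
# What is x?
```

Trace:
`p = 15` → p = 15
`x = p + 12` → x = 27
`total = p * 3 - 1` → total = 44
`p = x + total` → p = 71
`x = p - x` → x = 44
So x = 44

Answer: 44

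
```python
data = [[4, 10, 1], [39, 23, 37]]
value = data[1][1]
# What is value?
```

Trace:
`data = [[4, 10, 1], [39, 23, 37]]` → data = [[4, 10, 1], [39, 23, 37]]
`value = data[1][1]` → value = 23
So value = 23

Answer: 23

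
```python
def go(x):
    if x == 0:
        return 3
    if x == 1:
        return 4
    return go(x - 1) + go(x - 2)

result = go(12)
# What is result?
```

Build up from base cases: go(0)=3, go(1)=4, go(2)=7, go(3)=11, go(4)=18, go(5)=29, go(6)=47, ..., go(12)=843

Answer: 843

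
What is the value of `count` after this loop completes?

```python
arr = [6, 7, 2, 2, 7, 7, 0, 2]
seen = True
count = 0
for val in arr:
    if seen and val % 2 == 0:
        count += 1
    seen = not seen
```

Count even values at even positions
`count` takes the values: 0 → 1 → 2 → 3

Answer: 3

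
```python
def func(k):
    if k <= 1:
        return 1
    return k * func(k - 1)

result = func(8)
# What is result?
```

func(8) = 8 * 7 * 6 * 5 * 4 * 3 * 2 * 1 = 40320

Answer: 40320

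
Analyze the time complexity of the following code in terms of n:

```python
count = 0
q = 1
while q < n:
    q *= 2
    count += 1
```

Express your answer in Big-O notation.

Each loop level contributes: log n. Multiplying the contributions gives O(log n).

Answer: O(log n)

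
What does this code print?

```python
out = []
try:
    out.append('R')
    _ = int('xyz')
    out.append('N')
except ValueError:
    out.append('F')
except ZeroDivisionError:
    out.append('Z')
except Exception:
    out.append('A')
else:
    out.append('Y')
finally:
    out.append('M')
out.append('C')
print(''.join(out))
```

Execution trace: 'R' (try body) → 'F' (except ValueError) → 'M' (finally) → 'C' (after the try/except). Output: RFMC

Answer: RFMC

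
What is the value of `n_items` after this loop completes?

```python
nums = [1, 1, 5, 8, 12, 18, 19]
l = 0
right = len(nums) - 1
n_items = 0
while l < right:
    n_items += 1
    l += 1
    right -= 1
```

Iterations until pointers meet (list length 7)
`n_items` takes the values: 0 → 1 → 2 → 3

Answer: 3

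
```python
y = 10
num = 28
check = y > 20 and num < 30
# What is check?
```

Trace:
`y = 10` → y = 10
`num = 28` → num = 28
`check = y > 20 and num < 30` → check = False
So check = False

Answer: False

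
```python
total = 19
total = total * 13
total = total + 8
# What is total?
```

Trace:
`total = 19` → total = 19
`total = total * 13` → total = 247
`total = total + 8` → total = 255
So total = 255

Answer: 255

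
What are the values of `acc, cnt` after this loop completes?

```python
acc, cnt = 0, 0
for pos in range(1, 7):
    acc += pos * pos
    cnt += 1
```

Sum of squares and count
`acc, cnt` takes the values: (0, 0) → (1, 0) → (1, 1) → (5, 1) → (5, 2) → (14, 2) → (14, 3) → (30, 3) → (30, 4) → (55, 4) → (55, 5) → (91, 5) → (91, 6)

Answer: 91, 6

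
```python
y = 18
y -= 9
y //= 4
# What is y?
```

Trace:
`y = 18` → y = 18
`y -= 9` → y = 9
`y //= 4` → y = 2
So y = 2

Answer: 2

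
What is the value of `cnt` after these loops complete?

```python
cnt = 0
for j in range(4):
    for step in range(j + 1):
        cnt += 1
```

Triangle: 1 + 2 + ... + 4
`cnt` takes the values: 0 → 1 → 2 → 3 → 4 → 5 → 6 → 7 → 8 → 9 → 10

Answer: 10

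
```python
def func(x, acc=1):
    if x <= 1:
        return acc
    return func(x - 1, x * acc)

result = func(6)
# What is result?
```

Accumulator trace (n, acc): (6, 1) -> (5, 6) -> (4, 30) -> (3, 120) -> (2, 360) -> (1, 720) -> return 720

Answer: 720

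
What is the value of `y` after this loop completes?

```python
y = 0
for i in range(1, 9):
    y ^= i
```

XOR of 1 to 8
`y` takes the values: 0 → 1 → 3 → 0 → 4 → 1 → 7 → 0 → 8

Answer: 8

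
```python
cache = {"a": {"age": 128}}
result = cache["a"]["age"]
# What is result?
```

Trace:
`cache = {"a": {"age": 128}}` → cache = {'a': {'age': 128}}
`result = cache["a"]["age"]` → result = 128
So result = 128

Answer: 128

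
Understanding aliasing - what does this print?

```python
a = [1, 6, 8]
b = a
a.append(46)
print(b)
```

Key concept: basic list aliasing.
Step by step:
`a = [1, 6, 8]` → a = [1, 6, 8]
`b = a` → b = [1, 6, 8] (same object as a)
`a.append(46)` → a = [1, 6, 8, 46] (same object as b); b = [1, 6, 8, 46] (same object as a)
`print(b)` → prints [1, 6, 8, 46]

Answer: [1, 6, 8, 46]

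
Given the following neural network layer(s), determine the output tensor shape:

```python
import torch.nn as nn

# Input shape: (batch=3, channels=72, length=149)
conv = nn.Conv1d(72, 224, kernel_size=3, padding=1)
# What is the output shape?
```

Input: (3, 72, 149) -> Output: (3, 224, 149)

Answer: (3, 224, 149)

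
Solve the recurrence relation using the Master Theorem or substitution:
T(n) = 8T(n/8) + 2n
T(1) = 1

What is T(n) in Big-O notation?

By Master Theorem: a=8, b=8, f(n)=2n. Since log_8(8) = 1 and f(n) = Θ(n^1), Case 2 applies. T(n) = O(n log n).

Answer: O(n log n)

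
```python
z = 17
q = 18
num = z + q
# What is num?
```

Trace:
`z = 17` → z = 17
`q = 18` → q = 18
`num = z + q` → num = 35
So num = 35

Answer: 35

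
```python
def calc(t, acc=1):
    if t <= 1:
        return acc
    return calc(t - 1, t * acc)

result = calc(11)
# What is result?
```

Accumulator trace (n, acc): (11, 1) -> (10, 11) -> (9, 110) -> (8, 990) -> (7, 7920) -> (6, 55440) -> (5, 332640) -> (4, 1663200) -> (3, 6652800) -> (2, 19958400) -> (1, 39916800) -> return 39916800

Answer: 39916800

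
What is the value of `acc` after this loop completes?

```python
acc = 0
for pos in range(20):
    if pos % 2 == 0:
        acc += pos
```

Sum of even numbers 0 to 19
`acc` takes the values: 0 → 2 → 6 → 12 → 20 → 30 → 42 → 56 → 72 → 90

Answer: 90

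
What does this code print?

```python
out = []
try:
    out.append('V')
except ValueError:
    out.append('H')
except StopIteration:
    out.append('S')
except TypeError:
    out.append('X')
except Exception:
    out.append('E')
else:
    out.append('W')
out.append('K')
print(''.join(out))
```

Execution trace: 'V' (try body, no exception) → 'W' (else) → 'K' (after the try/except). Output: VWK

Answer: VWK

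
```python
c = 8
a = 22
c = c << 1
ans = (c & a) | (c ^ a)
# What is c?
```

Trace:
`c = 8` → c = 8
`a = 22` → a = 22
`c = c << 1` → c = 16
`ans = (c & a) | (c ^ a)` → ans = 22
So c = 16

Answer: 16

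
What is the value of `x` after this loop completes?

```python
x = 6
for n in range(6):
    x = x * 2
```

Multiply by 2, 6 times: 6 * 2^6 = 384
`x` takes the values: 6 → 12 → 24 → 48 → 96 → 192 → 384

Answer: 384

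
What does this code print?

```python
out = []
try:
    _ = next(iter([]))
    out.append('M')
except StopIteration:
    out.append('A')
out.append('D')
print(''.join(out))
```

Execution trace: 'A' (except StopIteration) → 'D' (after the try/except). Output: AD

Answer: AD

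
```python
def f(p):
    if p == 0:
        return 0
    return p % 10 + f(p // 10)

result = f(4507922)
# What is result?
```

Sum of digits of 4507922: 2 + 2 + 9 + 7 + 0 + 5 + 4 = 29

Answer: 29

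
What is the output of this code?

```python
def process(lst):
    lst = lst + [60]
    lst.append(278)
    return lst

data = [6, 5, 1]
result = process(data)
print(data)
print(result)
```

Key concept: rebinding parameter vs mutation.
Step by step:
`data = [6, 5, 1]` → data = [6, 5, 1]
`result = process(data)` → result = [6, 5, 1, 60, 278]
`print(data)` → prints [6, 5, 1]
`print(result)` → prints [6, 5, 1, 60, 278]

Answer:
[6, 5, 1]
[6, 5, 1, 60, 278]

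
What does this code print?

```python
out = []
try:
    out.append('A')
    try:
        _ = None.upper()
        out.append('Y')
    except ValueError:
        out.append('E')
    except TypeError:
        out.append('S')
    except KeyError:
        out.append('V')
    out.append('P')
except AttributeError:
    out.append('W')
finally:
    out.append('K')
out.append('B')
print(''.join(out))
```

Execution trace: 'A' (try body) → 'W' (except AttributeError) → 'K' (finally) → 'B' (after the try/except). Output: AWKB

Answer: AWKB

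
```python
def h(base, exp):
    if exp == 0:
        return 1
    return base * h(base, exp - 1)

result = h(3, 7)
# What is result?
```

h(3, 7) = 3 * 3 * 3 * 3 * 3 * 3 * 3 = 2187

Answer: 2187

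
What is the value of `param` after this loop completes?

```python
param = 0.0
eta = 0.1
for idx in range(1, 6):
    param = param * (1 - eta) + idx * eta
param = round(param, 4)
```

Moving average with lr=0.1
`param` takes the values: 0.0 → 0.1 → 0.29 → 0.561 → 0.9049 → 1.31441 → 1.3144

Answer: 1.3144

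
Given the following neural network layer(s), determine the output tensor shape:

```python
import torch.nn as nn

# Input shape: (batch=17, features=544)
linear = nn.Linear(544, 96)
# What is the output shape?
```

Input: (17, 544) -> Output: (17, 96)

Answer: (17, 96)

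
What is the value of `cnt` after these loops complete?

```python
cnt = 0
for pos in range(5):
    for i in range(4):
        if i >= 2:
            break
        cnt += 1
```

Inner breaks at 2, outer runs 5 times
`cnt` takes the values: 0 → 1 → 2 → 3 → 4 → 5 → 6 → 7 → 8 → 9 → 10

Answer: 10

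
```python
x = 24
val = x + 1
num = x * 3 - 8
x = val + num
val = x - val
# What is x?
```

Trace:
`x = 24` → x = 24
`val = x + 1` → val = 25
`num = x * 3 - 8` → num = 64
`x = val + num` → x = 89
`val = x - val` → val = 64
So x = 89

Answer: 89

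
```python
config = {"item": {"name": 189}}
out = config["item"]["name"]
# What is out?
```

Trace:
`config = {"item": {"name": 189}}` → config = {'item': {'name': 189}}
`out = config["item"]["name"]` → out = 189
So out = 189

Answer: 189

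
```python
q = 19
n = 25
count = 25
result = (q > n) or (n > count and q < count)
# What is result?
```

Trace:
`q = 19` → q = 19
`n = 25` → n = 25
`count = 25` → count = 25
`result = (q > n) or (n > count and q < count)` → result = False
So result = False

Answer: False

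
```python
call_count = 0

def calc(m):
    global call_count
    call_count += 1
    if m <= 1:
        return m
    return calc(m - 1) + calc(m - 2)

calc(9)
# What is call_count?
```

Calls(m) = 1 + Calls(m-1) + Calls(m-2); Calls(0)=Calls(1)=1. For m=9 this gives 109.

Answer: 109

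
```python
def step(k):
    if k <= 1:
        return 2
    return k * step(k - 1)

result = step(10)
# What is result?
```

step(10) = 10 * 9 * 8 * 7 * 6 * 5 * 4 * 3 * 2 * 2 = 7257600

Answer: 7257600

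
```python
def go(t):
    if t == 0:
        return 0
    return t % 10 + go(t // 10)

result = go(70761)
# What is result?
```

Sum of digits of 70761: 1 + 6 + 7 + 0 + 7 = 21

Answer: 21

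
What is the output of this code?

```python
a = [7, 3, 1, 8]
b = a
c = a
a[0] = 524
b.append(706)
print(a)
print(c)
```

Key concept: multiple aliases.
Step by step:
`a = [7, 3, 1, 8]` → a = [7, 3, 1, 8]
`b = a` → b = [7, 3, 1, 8] (same object as a)
`c = a` → c = [7, 3, 1, 8] (same object as a, b)
`a[0] = 524` → a = [524, 3, 1, 8] (same object as b, c); b = [524, 3, 1, 8] (same object as a, c); c = [524, 3, 1, 8] (same object as a, b)
`b.append(706)` → a = [524, 3, 1, 8, 706] (same object as b, c); b = [524, 3, 1, 8, 706] (same object as a, c); c = [524, 3, 1, 8, 706] (same object as a, b)
`print(a)` → prints [524, 3, 1, 8, 706]
`print(c)` → prints [524, 3, 1, 8, 706]

Answer:
[524, 3, 1, 8, 706]
[524, 3, 1, 8, 706]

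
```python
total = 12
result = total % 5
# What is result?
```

Trace:
`total = 12` → total = 12
`result = total % 5` → result = 2
So result = 2

Answer: 2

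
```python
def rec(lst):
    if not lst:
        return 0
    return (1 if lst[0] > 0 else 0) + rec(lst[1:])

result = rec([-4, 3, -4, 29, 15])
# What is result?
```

Count of positive elements in [-4, 3, -4, 29, 15] = 3

Answer: 3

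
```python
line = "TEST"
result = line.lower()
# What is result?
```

Trace:
`line = "TEST"` → line = 'TEST'
`result = line.lower()` → result = 'test'
So result = 'test'

Answer: 'test'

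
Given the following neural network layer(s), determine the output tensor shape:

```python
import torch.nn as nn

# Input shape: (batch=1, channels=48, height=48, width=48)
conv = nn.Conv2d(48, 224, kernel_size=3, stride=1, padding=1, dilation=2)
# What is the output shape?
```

Input: (1, 48, 48, 48) -> Output: (1, 224, 46, 46)

Answer: (1, 224, 46, 46)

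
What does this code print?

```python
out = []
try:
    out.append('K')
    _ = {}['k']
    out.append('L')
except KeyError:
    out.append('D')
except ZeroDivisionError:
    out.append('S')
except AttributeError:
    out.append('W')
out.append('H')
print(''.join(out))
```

Execution trace: 'K' (try body) → 'D' (except KeyError) → 'H' (after the try/except). Output: KDH

Answer: KDH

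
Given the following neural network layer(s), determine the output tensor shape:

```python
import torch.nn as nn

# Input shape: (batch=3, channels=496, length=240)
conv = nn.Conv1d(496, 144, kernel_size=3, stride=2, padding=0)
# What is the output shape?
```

Input: (3, 496, 240) -> Output: (3, 144, 119)

Answer: (3, 144, 119)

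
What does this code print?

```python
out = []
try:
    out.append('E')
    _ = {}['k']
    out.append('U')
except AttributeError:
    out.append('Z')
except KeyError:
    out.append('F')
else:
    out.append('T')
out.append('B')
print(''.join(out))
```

Execution trace: 'E' (try body) → 'F' (except KeyError) → 'B' (after the try/except). Output: EFB

Answer: EFB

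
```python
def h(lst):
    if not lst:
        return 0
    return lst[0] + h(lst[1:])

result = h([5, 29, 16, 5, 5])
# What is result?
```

5 + 29 + 16 + 5 + 5 + 0 = 60

Answer: 60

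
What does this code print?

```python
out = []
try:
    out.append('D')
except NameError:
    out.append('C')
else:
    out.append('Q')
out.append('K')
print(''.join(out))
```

Execution trace: 'D' (try body, no exception) → 'Q' (else) → 'K' (after the try/except). Output: DQK

Answer: DQK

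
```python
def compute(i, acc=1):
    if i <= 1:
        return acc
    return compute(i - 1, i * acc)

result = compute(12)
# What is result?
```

Accumulator trace (n, acc): (12, 1) -> (11, 12) -> (10, 132) -> (9, 1320) -> (8, 11880) -> (7, 95040) -> (6, 665280) -> (5, 3991680) -> (4, 19958400) -> (3, 79833600) -> (2, 239500800) -> (1, 479001600) -> return 479001600

Answer: 479001600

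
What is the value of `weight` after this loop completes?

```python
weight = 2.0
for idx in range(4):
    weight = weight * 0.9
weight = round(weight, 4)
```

Exponential decay: 2.0 * 0.9^4
`weight` takes the values: 2.0 → 1.8 → 1.62 → 1.458 → 1.3122

Answer: 1.3122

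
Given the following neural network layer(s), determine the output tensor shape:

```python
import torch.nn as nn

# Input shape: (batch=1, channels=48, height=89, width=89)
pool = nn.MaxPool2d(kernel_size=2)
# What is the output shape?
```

Input: (1, 48, 89, 89) -> Output: (1, 48, 44, 44)

Answer: (1, 48, 44, 44)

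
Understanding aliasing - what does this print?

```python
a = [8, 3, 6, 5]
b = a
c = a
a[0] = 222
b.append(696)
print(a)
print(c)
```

Key concept: multiple aliases.
Step by step:
`a = [8, 3, 6, 5]` → a = [8, 3, 6, 5]
`b = a` → b = [8, 3, 6, 5] (same object as a)
`c = a` → c = [8, 3, 6, 5] (same object as a, b)
`a[0] = 222` → a = [222, 3, 6, 5] (same object as b, c); b = [222, 3, 6, 5] (same object as a, c); c = [222, 3, 6, 5] (same object as a, b)
`b.append(696)` → a = [222, 3, 6, 5, 696] (same object as b, c); b = [222, 3, 6, 5, 696] (same object as a, c); c = [222, 3, 6, 5, 696] (same object as a, b)
`print(a)` → prints [222, 3, 6, 5, 696]
`print(c)` → prints [222, 3, 6, 5, 696]

Answer:
[222, 3, 6, 5, 696]
[222, 3, 6, 5, 696]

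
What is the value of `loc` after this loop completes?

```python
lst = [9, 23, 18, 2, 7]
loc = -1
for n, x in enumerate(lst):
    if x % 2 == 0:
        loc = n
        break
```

First even number index in [9, 23, 18, 2, 7]
`loc` takes the values: -1 → 2

Answer: 2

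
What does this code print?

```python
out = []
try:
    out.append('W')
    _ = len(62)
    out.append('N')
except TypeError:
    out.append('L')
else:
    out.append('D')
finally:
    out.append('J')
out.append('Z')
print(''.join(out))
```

Execution trace: 'W' (try body) → 'L' (except TypeError) → 'J' (finally) → 'Z' (after the try/except). Output: WLJZ

Answer: WLJZ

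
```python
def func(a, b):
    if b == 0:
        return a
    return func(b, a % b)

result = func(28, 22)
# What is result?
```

func(28, 22) -> func(22, 6) -> func(6, 4) -> func(4, 2) -> func(2, 0) -> 2

Answer: 2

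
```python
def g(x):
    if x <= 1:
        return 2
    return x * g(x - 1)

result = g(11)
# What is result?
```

g(11) = 11 * 10 * 9 * 8 * 7 * 6 * 5 * 4 * 3 * 2 * 2 = 79833600

Answer: 79833600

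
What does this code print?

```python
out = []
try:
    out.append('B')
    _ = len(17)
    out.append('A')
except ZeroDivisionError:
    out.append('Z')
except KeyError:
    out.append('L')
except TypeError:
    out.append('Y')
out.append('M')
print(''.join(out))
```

Execution trace: 'B' (try body) → 'Y' (except TypeError) → 'M' (after the try/except). Output: BYM

Answer: BYM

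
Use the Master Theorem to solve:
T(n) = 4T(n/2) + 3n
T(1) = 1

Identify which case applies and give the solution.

a=4, b=2, f(n)=3n. log_2(4) = 2. Since c=1 < 2, Case 1 applies: T(n) = Θ(n^log_b(a)) = O(n^2).

Answer: O(n^2) - Case 1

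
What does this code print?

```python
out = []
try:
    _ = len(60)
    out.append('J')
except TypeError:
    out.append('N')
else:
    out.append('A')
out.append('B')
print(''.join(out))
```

Execution trace: 'N' (except TypeError) → 'B' (after the try/except). Output: NB

Answer: NB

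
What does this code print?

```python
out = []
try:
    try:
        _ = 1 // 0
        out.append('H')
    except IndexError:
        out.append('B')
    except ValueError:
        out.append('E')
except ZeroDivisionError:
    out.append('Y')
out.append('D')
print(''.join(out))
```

Execution trace: 'Y' (outer except ZeroDivisionError) → 'D' (after the try/except). Output: YD

Answer: YD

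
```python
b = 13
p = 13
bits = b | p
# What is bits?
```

Trace:
`b = 13` → b = 13
`p = 13` → p = 13
`bits = b | p` → bits = 13
So bits = 13

Answer: 13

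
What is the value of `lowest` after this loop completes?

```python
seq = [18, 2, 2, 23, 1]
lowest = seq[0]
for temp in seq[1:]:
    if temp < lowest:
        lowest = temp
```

Minimum of [18, 2, 2, 23, 1]
`lowest` takes the values: 18 → 2 → 1

Answer: 1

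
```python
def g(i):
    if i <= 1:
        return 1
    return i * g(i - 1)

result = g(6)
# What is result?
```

g(6) = 6 * 5 * 4 * 3 * 2 * 1 = 720

Answer: 720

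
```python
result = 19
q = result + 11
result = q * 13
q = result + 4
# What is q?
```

Trace:
`result = 19` → result = 19
`q = result + 11` → q = 30
`result = q * 13` → result = 390
`q = result + 4` → q = 394
So q = 394

Answer: 394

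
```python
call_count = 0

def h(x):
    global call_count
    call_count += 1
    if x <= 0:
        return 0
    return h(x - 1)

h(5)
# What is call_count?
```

Linear recursion stepping by 1: 6 calls from x=5 down to ≤0.

Answer: 6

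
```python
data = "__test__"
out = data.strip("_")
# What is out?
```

Trace:
`data = "__test__"` → data = '__test__'
`out = data.strip("_")` → out = 'test'
So out = 'test'

Answer: 'test'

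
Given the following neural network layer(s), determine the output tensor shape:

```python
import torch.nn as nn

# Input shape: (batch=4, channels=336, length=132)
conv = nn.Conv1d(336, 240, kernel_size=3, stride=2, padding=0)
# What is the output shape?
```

Input: (4, 336, 132) -> Output: (4, 240, 65)

Answer: (4, 240, 65)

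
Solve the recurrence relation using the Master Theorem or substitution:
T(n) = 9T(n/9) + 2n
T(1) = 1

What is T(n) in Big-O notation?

By Master Theorem: a=9, b=9, f(n)=2n. Since log_9(9) = 1 and f(n) = Θ(n^1), Case 2 applies. T(n) = O(n log n).

Answer: O(n log n)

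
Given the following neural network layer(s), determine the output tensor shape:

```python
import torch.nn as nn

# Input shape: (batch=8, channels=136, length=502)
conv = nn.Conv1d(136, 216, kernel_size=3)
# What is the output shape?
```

Input: (8, 136, 502) -> Output: (8, 216, 500)

Answer: (8, 216, 500)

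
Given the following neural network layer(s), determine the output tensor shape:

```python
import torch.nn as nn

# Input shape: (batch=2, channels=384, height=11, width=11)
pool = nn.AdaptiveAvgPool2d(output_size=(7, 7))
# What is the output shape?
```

Input: (2, 384, 11, 11) -> Output: (2, 384, 7, 7)

Answer: (2, 384, 7, 7)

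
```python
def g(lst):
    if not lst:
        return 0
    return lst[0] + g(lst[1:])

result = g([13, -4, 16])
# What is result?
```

13 + (-4) + 16 + 0 = 25

Answer: 25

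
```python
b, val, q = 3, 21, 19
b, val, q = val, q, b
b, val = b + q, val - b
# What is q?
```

Trace:
`b, val, q = 3, 21, 19` → b = 3; val = 21; q = 19
`b, val, q = val, q, b` → b = 21; val = 19; q = 3
`b, val = b + q, val - b` → b = 24; val = -2
So q = 3

Answer: 3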